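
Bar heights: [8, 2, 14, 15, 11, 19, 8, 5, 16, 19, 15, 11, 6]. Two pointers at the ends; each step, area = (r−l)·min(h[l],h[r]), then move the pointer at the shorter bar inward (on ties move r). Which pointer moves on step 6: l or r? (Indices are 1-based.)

r

[1,13] min(8,6)*12=72 best=72 * → r--
[1,12] min(8,11)*11=88 best=88 * → l++
[2,12] min(2,11)*10=20 best=88 → l++
[3,12] min(14,11)*9=99 best=99 * → r--
[3,11] min(14,15)*8=112 best=112 * → l++
[4,11] min(15,15)*7=105 best=112 → r--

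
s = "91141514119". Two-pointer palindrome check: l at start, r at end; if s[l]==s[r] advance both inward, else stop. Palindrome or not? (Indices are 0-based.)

palindrome

l=0 r=10: '9'=='9', l++,r--
l=1 r=9: '1'=='1', l++,r--
l=2 r=8: '1'=='1', l++,r--
l=3 r=7: '4'=='4', l++,r--
l=4 r=6: '1'=='1', l++,r--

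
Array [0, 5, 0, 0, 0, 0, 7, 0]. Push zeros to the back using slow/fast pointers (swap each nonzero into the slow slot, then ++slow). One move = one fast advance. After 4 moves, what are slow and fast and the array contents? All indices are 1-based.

(s=1,f=1) a[fast]=0 → fast++
(s=1,f=2) a[fast]=5≠0 swap→a[1]=5 → slow++,fast++
(s=2,f=3) a[fast]=0 → fast++
(s=2,f=4) a[fast]=0 → fast++

slow=2, fast=5, a=[5, 0, 0, 0, 0, 0, 7, 0]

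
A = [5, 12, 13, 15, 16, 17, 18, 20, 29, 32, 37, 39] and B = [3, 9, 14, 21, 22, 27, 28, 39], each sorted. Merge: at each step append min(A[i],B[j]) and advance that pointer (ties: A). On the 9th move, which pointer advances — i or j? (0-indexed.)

i=0 j=0: A[i]=5>B[j]=3 take 3, j++
i=0 j=1: A[i]=5<=B[j]=9 take 5, i++
i=1 j=1: A[i]=12>B[j]=9 take 9, j++
i=1 j=2: A[i]=12<=B[j]=14 take 12, i++
i=2 j=2: A[i]=13<=B[j]=14 take 13, i++
i=3 j=2: A[i]=15>B[j]=14 take 14, j++
i=3 j=3: A[i]=15<=B[j]=21 take 15, i++
i=4 j=3: A[i]=16<=B[j]=21 take 16, i++
i=5 j=3: A[i]=17<=B[j]=21 take 17, i++

i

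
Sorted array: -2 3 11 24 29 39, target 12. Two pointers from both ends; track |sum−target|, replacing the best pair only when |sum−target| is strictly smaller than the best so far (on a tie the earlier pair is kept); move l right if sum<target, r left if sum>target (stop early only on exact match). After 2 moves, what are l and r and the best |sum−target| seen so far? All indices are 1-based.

[1,6] -2+39=37 d=25 * → r--
[1,5] -2+29=27 d=15 * → r--

l=1, r=4, best |Δ|=15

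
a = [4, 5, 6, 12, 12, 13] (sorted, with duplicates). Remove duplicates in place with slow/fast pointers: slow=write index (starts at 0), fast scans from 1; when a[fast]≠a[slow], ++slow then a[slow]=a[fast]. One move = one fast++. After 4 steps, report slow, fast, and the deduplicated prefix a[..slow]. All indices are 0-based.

slow=3, fast=5, prefix=[4, 5, 6, 12]

slow=0 fast=1: a[fast]=5≠a[slow]=4 write a[1]=5, slow++,fast++
slow=1 fast=2: a[fast]=6≠a[slow]=5 write a[2]=6, slow++,fast++
slow=2 fast=3: a[fast]=12≠a[slow]=6 write a[3]=12, slow++,fast++
slow=3 fast=4: a[fast]=12=a[slow] dup, fast++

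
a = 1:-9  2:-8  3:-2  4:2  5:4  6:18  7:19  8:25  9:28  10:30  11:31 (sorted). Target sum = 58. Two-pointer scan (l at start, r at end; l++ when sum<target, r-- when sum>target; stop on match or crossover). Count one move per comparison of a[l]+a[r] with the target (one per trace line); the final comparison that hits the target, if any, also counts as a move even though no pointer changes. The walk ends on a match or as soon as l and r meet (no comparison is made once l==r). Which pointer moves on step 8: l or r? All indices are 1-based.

l=1 r=11: -9+31=22 <58, l++
l=2 r=11: -8+31=23 <58, l++
l=3 r=11: -2+31=29 <58, l++
l=4 r=11: 2+31=33 <58, l++
l=5 r=11: 4+31=35 <58, l++
l=6 r=11: 18+31=49 <58, l++
l=7 r=11: 19+31=50 <58, l++
l=8 r=11: 25+31=56 <58, l++

l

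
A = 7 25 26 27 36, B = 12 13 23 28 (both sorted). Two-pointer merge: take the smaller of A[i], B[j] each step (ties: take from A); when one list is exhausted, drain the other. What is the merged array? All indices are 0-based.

[7, 12, 13, 23, 25, 26, 27, 28, 36]

[i=0,j=0] A[i]=7<=B[j]=12 take 7 → i++
[i=1,j=0] A[i]=25>B[j]=12 take 12 → j++
[i=1,j=1] A[i]=25>B[j]=13 take 13 → j++
[i=1,j=2] A[i]=25>B[j]=23 take 23 → j++
[i=1,j=3] A[i]=25<=B[j]=28 take 25 → i++
[i=2,j=3] A[i]=26<=B[j]=28 take 26 → i++
[i=3,j=3] A[i]=27<=B[j]=28 take 27 → i++
[i=4,j=3] A[i]=36>B[j]=28 take 28 → j++
[i=4,j=4] B done, take A[i]=36 → i++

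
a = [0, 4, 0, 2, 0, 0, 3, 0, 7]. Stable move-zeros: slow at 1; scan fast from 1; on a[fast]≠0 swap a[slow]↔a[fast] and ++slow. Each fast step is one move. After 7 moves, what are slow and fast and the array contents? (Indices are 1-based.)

(s=1,f=1) a[fast]=0 → fast++
(s=1,f=2) a[fast]=4≠0 swap→a[1]=4 → slow++,fast++
(s=2,f=3) a[fast]=0 → fast++
(s=2,f=4) a[fast]=2≠0 swap→a[2]=2 → slow++,fast++
(s=3,f=5) a[fast]=0 → fast++
(s=3,f=6) a[fast]=0 → fast++
(s=3,f=7) a[fast]=3≠0 swap→a[3]=3 → slow++,fast++

slow=4, fast=8, a=[4, 2, 3, 0, 0, 0, 0, 0, 7]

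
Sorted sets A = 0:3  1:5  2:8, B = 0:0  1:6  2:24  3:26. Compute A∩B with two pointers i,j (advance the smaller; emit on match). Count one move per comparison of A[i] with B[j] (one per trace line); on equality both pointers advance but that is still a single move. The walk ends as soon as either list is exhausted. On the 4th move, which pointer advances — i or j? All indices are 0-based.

i=0 j=0: 3>0, j++
i=0 j=1: 3<6, i++
i=1 j=1: 5<6, i++
i=2 j=1: 8>6, j++

j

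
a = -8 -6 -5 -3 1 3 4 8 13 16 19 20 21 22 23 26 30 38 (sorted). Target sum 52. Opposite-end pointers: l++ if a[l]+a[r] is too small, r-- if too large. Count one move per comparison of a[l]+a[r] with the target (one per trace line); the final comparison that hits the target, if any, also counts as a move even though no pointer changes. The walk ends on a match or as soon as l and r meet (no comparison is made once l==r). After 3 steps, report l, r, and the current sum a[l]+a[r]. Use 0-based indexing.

l=3, r=17, sum=35

[0,17] -8+38=30 <52 → l++
[1,17] -6+38=32 <52 → l++
[2,17] -5+38=33 <52 → l++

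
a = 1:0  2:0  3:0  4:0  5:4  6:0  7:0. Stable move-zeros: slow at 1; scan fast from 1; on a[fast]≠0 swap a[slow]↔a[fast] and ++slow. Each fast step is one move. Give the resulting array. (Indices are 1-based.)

[4, 0, 0, 0, 0, 0, 0]

(s=1,f=1) a[fast]=0 → fast++
(s=1,f=2) a[fast]=0 → fast++
(s=1,f=3) a[fast]=0 → fast++
(s=1,f=4) a[fast]=0 → fast++
(s=1,f=5) a[fast]=4≠0 swap→a[1]=4 → slow++,fast++
(s=2,f=6) a[fast]=0 → fast++
(s=2,f=7) a[fast]=0 → fast++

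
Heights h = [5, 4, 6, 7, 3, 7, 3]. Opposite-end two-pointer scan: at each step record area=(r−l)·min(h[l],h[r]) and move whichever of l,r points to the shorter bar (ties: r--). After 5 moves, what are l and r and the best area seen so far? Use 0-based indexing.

l=3, r=4, best area=25

l=0 r=6: min(5,3)*6=18 best=18 *, r--
l=0 r=5: min(5,7)*5=25 best=25 *, l++
l=1 r=5: min(4,7)*4=16 best=25, l++
l=2 r=5: min(6,7)*3=18 best=25, l++
l=3 r=5: min(7,7)*2=14 best=25, r--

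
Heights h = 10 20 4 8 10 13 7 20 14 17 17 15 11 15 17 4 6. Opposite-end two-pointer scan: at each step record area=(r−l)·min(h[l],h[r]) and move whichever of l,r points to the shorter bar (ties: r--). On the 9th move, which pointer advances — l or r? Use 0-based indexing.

l=0 r=16: min(10,6)*16=96 best=96 *, r--
l=0 r=15: min(10,4)*15=60 best=96, r--
l=0 r=14: min(10,17)*14=140 best=140 *, l++
l=1 r=14: min(20,17)*13=221 best=221 *, r--
l=1 r=13: min(20,15)*12=180 best=221, r--
l=1 r=12: min(20,11)*11=121 best=221, r--
l=1 r=11: min(20,15)*10=150 best=221, r--
l=1 r=10: min(20,17)*9=153 best=221, r--
l=1 r=9: min(20,17)*8=136 best=221, r--

r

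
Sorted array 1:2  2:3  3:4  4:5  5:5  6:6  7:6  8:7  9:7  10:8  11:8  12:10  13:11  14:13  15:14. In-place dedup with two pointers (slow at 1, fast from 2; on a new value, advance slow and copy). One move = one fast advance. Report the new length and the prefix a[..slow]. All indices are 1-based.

length 11; prefix = [2, 3, 4, 5, 6, 7, 8, 10, 11, 13, 14]

slow=1 fast=2: a[fast]=3≠a[slow]=2 write a[2]=3, slow++,fast++
slow=2 fast=3: a[fast]=4≠a[slow]=3 write a[3]=4, slow++,fast++
slow=3 fast=4: a[fast]=5≠a[slow]=4 write a[4]=5, slow++,fast++
slow=4 fast=5: a[fast]=5=a[slow] dup, fast++
slow=4 fast=6: a[fast]=6≠a[slow]=5 write a[5]=6, slow++,fast++
slow=5 fast=7: a[fast]=6=a[slow] dup, fast++
slow=5 fast=8: a[fast]=7≠a[slow]=6 write a[6]=7, slow++,fast++
slow=6 fast=9: a[fast]=7=a[slow] dup, fast++
slow=6 fast=10: a[fast]=8≠a[slow]=7 write a[7]=8, slow++,fast++
slow=7 fast=11: a[fast]=8=a[slow] dup, fast++
slow=7 fast=12: a[fast]=10≠a[slow]=8 write a[8]=10, slow++,fast++
slow=8 fast=13: a[fast]=11≠a[slow]=10 write a[9]=11, slow++,fast++
slow=9 fast=14: a[fast]=13≠a[slow]=11 write a[10]=13, slow++,fast++
slow=10 fast=15: a[fast]=14≠a[slow]=13 write a[11]=14, slow++,fast++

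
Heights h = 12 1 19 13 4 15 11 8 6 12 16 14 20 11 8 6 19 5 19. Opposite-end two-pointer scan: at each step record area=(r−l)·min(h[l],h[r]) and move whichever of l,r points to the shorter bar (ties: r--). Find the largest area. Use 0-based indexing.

l=0 r=18: min(12,19)*18=216 best=216 *, l++
l=1 r=18: min(1,19)*17=17 best=216, l++
l=2 r=18: min(19,19)*16=304 best=304 *, r--
l=2 r=17: min(19,5)*15=75 best=304, r--
l=2 r=16: min(19,19)*14=266 best=304, r--
l=2 r=15: min(19,6)*13=78 best=304, r--
l=2 r=14: min(19,8)*12=96 best=304, r--
l=2 r=13: min(19,11)*11=121 best=304, r--
l=2 r=12: min(19,20)*10=190 best=304, l++
l=3 r=12: min(13,20)*9=117 best=304, l++
l=4 r=12: min(4,20)*8=32 best=304, l++
l=5 r=12: min(15,20)*7=105 best=304, l++
l=6 r=12: min(11,20)*6=66 best=304, l++
l=7 r=12: min(8,20)*5=40 best=304, l++
l=8 r=12: min(6,20)*4=24 best=304, l++
l=9 r=12: min(12,20)*3=36 best=304, l++
l=10 r=12: min(16,20)*2=32 best=304, l++
l=11 r=12: min(14,20)*1=14 best=304, l++

max area = 304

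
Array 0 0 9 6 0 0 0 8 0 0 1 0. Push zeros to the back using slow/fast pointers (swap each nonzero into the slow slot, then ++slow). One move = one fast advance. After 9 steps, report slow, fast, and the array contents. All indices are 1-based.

slow=1 fast=1: a[fast]=0, fast++
slow=1 fast=2: a[fast]=0, fast++
slow=1 fast=3: a[fast]=9≠0 swap→a[1]=9, slow++,fast++
slow=2 fast=4: a[fast]=6≠0 swap→a[2]=6, slow++,fast++
slow=3 fast=5: a[fast]=0, fast++
slow=3 fast=6: a[fast]=0, fast++
slow=3 fast=7: a[fast]=0, fast++
slow=3 fast=8: a[fast]=8≠0 swap→a[3]=8, slow++,fast++
slow=4 fast=9: a[fast]=0, fast++

slow=4, fast=10, a=[9, 6, 8, 0, 0, 0, 0, 0, 0, 0, 1, 0]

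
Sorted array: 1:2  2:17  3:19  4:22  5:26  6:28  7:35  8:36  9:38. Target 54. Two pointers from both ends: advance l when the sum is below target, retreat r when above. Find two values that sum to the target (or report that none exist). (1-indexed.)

[1,9] 2+38=40 <54 → l++
[2,9] 17+38=55 >54 → r--
[2,8] 17+36=53 <54 → l++
[3,8] 19+36=55 >54 → r--
[3,7] 19+35=54 → found

(19, 35)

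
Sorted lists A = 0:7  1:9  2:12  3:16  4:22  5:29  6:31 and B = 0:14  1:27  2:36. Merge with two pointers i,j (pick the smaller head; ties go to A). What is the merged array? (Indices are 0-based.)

[i=0,j=0] A[i]=7<=B[j]=14 take 7 → i++
[i=1,j=0] A[i]=9<=B[j]=14 take 9 → i++
[i=2,j=0] A[i]=12<=B[j]=14 take 12 → i++
[i=3,j=0] A[i]=16>B[j]=14 take 14 → j++
[i=3,j=1] A[i]=16<=B[j]=27 take 16 → i++
[i=4,j=1] A[i]=22<=B[j]=27 take 22 → i++
[i=5,j=1] A[i]=29>B[j]=27 take 27 → j++
[i=5,j=2] A[i]=29<=B[j]=36 take 29 → i++
[i=6,j=2] A[i]=31<=B[j]=36 take 31 → i++
[i=7,j=2] A done, take B[j]=36 → j++

[7, 9, 12, 14, 16, 22, 27, 29, 31, 36]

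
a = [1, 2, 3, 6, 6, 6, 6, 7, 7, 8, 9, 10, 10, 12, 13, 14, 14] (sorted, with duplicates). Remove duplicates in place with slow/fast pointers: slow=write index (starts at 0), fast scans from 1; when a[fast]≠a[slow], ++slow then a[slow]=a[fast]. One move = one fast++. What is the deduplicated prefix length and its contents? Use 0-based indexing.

length 11; prefix = [1, 2, 3, 6, 7, 8, 9, 10, 12, 13, 14]

(s=0,f=1) a[fast]=2≠a[slow]=1 write a[1]=2 → slow++,fast++
(s=1,f=2) a[fast]=3≠a[slow]=2 write a[2]=3 → slow++,fast++
(s=2,f=3) a[fast]=6≠a[slow]=3 write a[3]=6 → slow++,fast++
(s=3,f=4) a[fast]=6=a[slow] dup → fast++
(s=3,f=5) a[fast]=6=a[slow] dup → fast++
(s=3,f=6) a[fast]=6=a[slow] dup → fast++
(s=3,f=7) a[fast]=7≠a[slow]=6 write a[4]=7 → slow++,fast++
(s=4,f=8) a[fast]=7=a[slow] dup → fast++
(s=4,f=9) a[fast]=8≠a[slow]=7 write a[5]=8 → slow++,fast++
(s=5,f=10) a[fast]=9≠a[slow]=8 write a[6]=9 → slow++,fast++
(s=6,f=11) a[fast]=10≠a[slow]=9 write a[7]=10 → slow++,fast++
(s=7,f=12) a[fast]=10=a[slow] dup → fast++
(s=7,f=13) a[fast]=12≠a[slow]=10 write a[8]=12 → slow++,fast++
(s=8,f=14) a[fast]=13≠a[slow]=12 write a[9]=13 → slow++,fast++
(s=9,f=15) a[fast]=14≠a[slow]=13 write a[10]=14 → slow++,fast++
(s=10,f=16) a[fast]=14=a[slow] dup → fast++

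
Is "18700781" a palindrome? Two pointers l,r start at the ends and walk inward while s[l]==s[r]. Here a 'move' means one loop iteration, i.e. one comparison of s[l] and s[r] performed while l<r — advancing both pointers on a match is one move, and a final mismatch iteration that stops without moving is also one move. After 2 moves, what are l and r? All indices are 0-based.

l=2, r=5

[0,7] '1'=='1' → l++,r--
[1,6] '8'=='8' → l++,r--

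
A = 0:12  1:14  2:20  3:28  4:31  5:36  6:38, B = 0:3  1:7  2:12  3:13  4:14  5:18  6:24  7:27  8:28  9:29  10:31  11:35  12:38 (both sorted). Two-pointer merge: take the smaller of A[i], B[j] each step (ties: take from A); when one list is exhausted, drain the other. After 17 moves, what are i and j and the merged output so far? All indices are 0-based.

i=5, j=12, merged so far=[3, 7, 12, 12, 13, 14, 14, 18, 20, 24, 27, 28, 28, 29, 31, 31, 35]

i=0 j=0: A[i]=12>B[j]=3 take 3, j++
i=0 j=1: A[i]=12>B[j]=7 take 7, j++
i=0 j=2: A[i]=12<=B[j]=12 take 12, i++
i=1 j=2: A[i]=14>B[j]=12 take 12, j++
i=1 j=3: A[i]=14>B[j]=13 take 13, j++
i=1 j=4: A[i]=14<=B[j]=14 take 14, i++
i=2 j=4: A[i]=20>B[j]=14 take 14, j++
i=2 j=5: A[i]=20>B[j]=18 take 18, j++
i=2 j=6: A[i]=20<=B[j]=24 take 20, i++
i=3 j=6: A[i]=28>B[j]=24 take 24, j++
i=3 j=7: A[i]=28>B[j]=27 take 27, j++
i=3 j=8: A[i]=28<=B[j]=28 take 28, i++
i=4 j=8: A[i]=31>B[j]=28 take 28, j++
i=4 j=9: A[i]=31>B[j]=29 take 29, j++
i=4 j=10: A[i]=31<=B[j]=31 take 31, i++
i=5 j=10: A[i]=36>B[j]=31 take 31, j++
i=5 j=11: A[i]=36>B[j]=35 take 35, j++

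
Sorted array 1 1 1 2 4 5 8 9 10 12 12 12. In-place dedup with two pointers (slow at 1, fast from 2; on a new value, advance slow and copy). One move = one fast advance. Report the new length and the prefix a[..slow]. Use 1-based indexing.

(s=1,f=2) a[fast]=1=a[slow] dup → fast++
(s=1,f=3) a[fast]=1=a[slow] dup → fast++
(s=1,f=4) a[fast]=2≠a[slow]=1 write a[2]=2 → slow++,fast++
(s=2,f=5) a[fast]=4≠a[slow]=2 write a[3]=4 → slow++,fast++
(s=3,f=6) a[fast]=5≠a[slow]=4 write a[4]=5 → slow++,fast++
(s=4,f=7) a[fast]=8≠a[slow]=5 write a[5]=8 → slow++,fast++
(s=5,f=8) a[fast]=9≠a[slow]=8 write a[6]=9 → slow++,fast++
(s=6,f=9) a[fast]=10≠a[slow]=9 write a[7]=10 → slow++,fast++
(s=7,f=10) a[fast]=12≠a[slow]=10 write a[8]=12 → slow++,fast++
(s=8,f=11) a[fast]=12=a[slow] dup → fast++
(s=8,f=12) a[fast]=12=a[slow] dup → fast++

length 8; prefix = [1, 2, 4, 5, 8, 9, 10, 12]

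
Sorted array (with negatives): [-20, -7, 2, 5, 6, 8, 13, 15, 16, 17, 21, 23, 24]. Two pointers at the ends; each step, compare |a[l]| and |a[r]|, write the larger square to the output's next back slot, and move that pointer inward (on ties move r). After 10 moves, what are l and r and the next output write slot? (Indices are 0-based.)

l=2, r=4, next write slot=2

l=0 r=12: |-20|<=|24| out[12]=576, r--
l=0 r=11: |-20|<=|23| out[11]=529, r--
l=0 r=10: |-20|<=|21| out[10]=441, r--
l=0 r=9: |-20|>|17| out[9]=400, l++
l=1 r=9: |-7|<=|17| out[8]=289, r--
l=1 r=8: |-7|<=|16| out[7]=256, r--
l=1 r=7: |-7|<=|15| out[6]=225, r--
l=1 r=6: |-7|<=|13| out[5]=169, r--
l=1 r=5: |-7|<=|8| out[4]=64, r--
l=1 r=4: |-7|>|6| out[3]=49, l++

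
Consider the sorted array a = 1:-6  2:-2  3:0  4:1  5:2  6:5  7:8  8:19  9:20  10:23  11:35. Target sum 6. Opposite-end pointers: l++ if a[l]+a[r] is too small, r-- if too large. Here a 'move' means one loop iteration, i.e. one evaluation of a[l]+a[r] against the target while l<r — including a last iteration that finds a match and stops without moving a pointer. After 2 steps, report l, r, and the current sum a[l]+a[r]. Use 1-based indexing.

[1,11] -6+35=29 >6 → r--
[1,10] -6+23=17 >6 → r--

l=1, r=9, sum=14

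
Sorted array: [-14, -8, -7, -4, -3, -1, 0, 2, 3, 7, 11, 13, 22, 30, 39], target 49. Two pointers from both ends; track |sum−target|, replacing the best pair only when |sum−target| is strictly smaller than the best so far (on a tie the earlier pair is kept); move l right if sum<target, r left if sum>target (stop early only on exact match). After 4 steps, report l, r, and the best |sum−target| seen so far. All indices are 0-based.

l=4, r=14, best |Δ|=14

[0,14] -14+39=25 d=24 * → l++
[1,14] -8+39=31 d=18 * → l++
[2,14] -7+39=32 d=17 * → l++
[3,14] -4+39=35 d=14 * → l++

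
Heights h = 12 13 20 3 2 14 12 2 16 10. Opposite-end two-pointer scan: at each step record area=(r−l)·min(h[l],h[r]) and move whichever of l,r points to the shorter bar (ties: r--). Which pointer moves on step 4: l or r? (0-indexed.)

r

l=0 r=9: min(12,10)*9=90 best=90 *, r--
l=0 r=8: min(12,16)*8=96 best=96 *, l++
l=1 r=8: min(13,16)*7=91 best=96, l++
l=2 r=8: min(20,16)*6=96 best=96, r--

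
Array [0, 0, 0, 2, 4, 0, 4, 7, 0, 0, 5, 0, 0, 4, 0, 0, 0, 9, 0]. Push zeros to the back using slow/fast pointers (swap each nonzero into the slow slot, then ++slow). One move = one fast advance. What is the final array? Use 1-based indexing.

slow=1 fast=1: a[fast]=0, fast++
slow=1 fast=2: a[fast]=0, fast++
slow=1 fast=3: a[fast]=0, fast++
slow=1 fast=4: a[fast]=2≠0 swap→a[1]=2, slow++,fast++
slow=2 fast=5: a[fast]=4≠0 swap→a[2]=4, slow++,fast++
slow=3 fast=6: a[fast]=0, fast++
slow=3 fast=7: a[fast]=4≠0 swap→a[3]=4, slow++,fast++
slow=4 fast=8: a[fast]=7≠0 swap→a[4]=7, slow++,fast++
slow=5 fast=9: a[fast]=0, fast++
slow=5 fast=10: a[fast]=0, fast++
slow=5 fast=11: a[fast]=5≠0 swap→a[5]=5, slow++,fast++
slow=6 fast=12: a[fast]=0, fast++
slow=6 fast=13: a[fast]=0, fast++
slow=6 fast=14: a[fast]=4≠0 swap→a[6]=4, slow++,fast++
slow=7 fast=15: a[fast]=0, fast++
slow=7 fast=16: a[fast]=0, fast++
slow=7 fast=17: a[fast]=0, fast++
slow=7 fast=18: a[fast]=9≠0 swap→a[7]=9, slow++,fast++
slow=8 fast=19: a[fast]=0, fast++

[2, 4, 4, 7, 5, 4, 9, 0, 0, 0, 0, 0, 0, 0, 0, 0, 0, 0, 0]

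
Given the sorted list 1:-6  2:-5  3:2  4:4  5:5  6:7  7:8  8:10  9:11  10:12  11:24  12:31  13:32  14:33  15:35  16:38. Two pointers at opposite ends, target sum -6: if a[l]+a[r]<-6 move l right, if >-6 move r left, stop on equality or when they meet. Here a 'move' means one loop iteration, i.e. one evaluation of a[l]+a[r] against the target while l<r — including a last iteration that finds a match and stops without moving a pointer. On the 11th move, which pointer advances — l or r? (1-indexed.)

r

[1,16] -6+38=32 >-6 → r--
[1,15] -6+35=29 >-6 → r--
[1,14] -6+33=27 >-6 → r--
[1,13] -6+32=26 >-6 → r--
[1,12] -6+31=25 >-6 → r--
[1,11] -6+24=18 >-6 → r--
[1,10] -6+12=6 >-6 → r--
[1,9] -6+11=5 >-6 → r--
[1,8] -6+10=4 >-6 → r--
[1,7] -6+8=2 >-6 → r--
[1,6] -6+7=1 >-6 → r--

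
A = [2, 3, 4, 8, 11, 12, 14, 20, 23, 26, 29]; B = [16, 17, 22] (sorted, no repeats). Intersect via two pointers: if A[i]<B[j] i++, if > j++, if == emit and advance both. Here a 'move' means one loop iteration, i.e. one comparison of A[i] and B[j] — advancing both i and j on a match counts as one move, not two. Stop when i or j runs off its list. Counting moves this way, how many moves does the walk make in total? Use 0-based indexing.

11 moves

i=0 j=0: 2<16, i++
i=1 j=0: 3<16, i++
i=2 j=0: 4<16, i++
i=3 j=0: 8<16, i++
i=4 j=0: 11<16, i++
i=5 j=0: 12<16, i++
i=6 j=0: 14<16, i++
i=7 j=0: 20>16, j++
i=7 j=1: 20>17, j++
i=7 j=2: 20<22, i++
i=8 j=2: 23>22, j++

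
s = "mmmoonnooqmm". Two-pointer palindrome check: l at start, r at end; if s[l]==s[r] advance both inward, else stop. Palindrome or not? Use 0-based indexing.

not a palindrome (mismatch at 2,9)

l=0 r=11: 'm'=='m', l++,r--
l=1 r=10: 'm'=='m', l++,r--
l=2 r=9: 'm'!='q', stop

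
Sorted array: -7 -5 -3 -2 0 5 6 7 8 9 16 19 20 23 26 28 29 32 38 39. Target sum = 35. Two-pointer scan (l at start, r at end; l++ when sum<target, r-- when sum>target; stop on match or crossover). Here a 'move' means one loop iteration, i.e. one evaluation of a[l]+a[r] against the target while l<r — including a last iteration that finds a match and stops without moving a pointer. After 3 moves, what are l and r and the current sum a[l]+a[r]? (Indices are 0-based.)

l=2, r=18, sum=35

l=0 r=19: -7+39=32 <35, l++
l=1 r=19: -5+39=34 <35, l++
l=2 r=19: -3+39=36 >35, r--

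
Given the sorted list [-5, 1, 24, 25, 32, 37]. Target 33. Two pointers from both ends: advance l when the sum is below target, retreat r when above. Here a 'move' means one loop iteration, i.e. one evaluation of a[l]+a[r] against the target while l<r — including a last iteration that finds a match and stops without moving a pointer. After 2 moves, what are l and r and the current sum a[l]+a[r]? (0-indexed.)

l=0 r=5: -5+37=32 <33, l++
l=1 r=5: 1+37=38 >33, r--

l=1, r=4, sum=33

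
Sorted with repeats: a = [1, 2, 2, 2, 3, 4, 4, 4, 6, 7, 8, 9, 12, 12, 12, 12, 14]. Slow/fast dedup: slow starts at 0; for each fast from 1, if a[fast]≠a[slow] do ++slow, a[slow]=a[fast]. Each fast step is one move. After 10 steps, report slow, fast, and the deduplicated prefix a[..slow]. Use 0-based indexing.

slow=6, fast=11, prefix=[1, 2, 3, 4, 6, 7, 8]

(s=0,f=1) a[fast]=2≠a[slow]=1 write a[1]=2 → slow++,fast++
(s=1,f=2) a[fast]=2=a[slow] dup → fast++
(s=1,f=3) a[fast]=2=a[slow] dup → fast++
(s=1,f=4) a[fast]=3≠a[slow]=2 write a[2]=3 → slow++,fast++
(s=2,f=5) a[fast]=4≠a[slow]=3 write a[3]=4 → slow++,fast++
(s=3,f=6) a[fast]=4=a[slow] dup → fast++
(s=3,f=7) a[fast]=4=a[slow] dup → fast++
(s=3,f=8) a[fast]=6≠a[slow]=4 write a[4]=6 → slow++,fast++
(s=4,f=9) a[fast]=7≠a[slow]=6 write a[5]=7 → slow++,fast++
(s=5,f=10) a[fast]=8≠a[slow]=7 write a[6]=8 → slow++,fast++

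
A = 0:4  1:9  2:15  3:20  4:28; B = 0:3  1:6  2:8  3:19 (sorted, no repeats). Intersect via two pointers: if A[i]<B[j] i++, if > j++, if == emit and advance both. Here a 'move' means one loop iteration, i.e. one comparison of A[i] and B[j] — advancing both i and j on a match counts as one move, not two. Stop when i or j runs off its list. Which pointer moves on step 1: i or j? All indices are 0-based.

[i=0,j=0] 4>3 → j++

j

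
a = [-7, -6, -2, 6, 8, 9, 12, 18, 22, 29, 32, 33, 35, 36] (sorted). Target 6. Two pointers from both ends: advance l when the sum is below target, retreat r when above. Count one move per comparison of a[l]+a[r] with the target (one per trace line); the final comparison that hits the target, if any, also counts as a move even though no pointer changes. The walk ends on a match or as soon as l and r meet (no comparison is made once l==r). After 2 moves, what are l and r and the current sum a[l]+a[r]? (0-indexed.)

l=0 r=13: -7+36=29 >6, r--
l=0 r=12: -7+35=28 >6, r--

l=0, r=11, sum=26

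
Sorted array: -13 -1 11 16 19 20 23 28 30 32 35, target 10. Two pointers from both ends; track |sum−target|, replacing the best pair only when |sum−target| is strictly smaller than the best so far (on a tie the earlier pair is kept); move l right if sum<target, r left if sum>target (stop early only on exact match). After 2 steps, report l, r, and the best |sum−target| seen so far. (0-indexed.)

l=0 r=10: -13+35=22 d=12 *, r--
l=0 r=9: -13+32=19 d=9 *, r--

l=0, r=8, best |Δ|=9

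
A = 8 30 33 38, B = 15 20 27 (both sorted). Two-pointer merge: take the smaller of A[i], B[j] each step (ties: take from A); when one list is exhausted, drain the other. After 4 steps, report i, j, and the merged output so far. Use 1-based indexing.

[i=1,j=1] A[i]=8<=B[j]=15 take 8 → i++
[i=2,j=1] A[i]=30>B[j]=15 take 15 → j++
[i=2,j=2] A[i]=30>B[j]=20 take 20 → j++
[i=2,j=3] A[i]=30>B[j]=27 take 27 → j++

i=2, j=4, merged so far=[8, 15, 20, 27]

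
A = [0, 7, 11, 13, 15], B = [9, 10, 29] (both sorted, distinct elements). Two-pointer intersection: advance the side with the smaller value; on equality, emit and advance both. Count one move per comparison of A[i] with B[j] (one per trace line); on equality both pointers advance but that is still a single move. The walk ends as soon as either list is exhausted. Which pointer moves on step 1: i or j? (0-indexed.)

[i=0,j=0] 0<9 → i++

i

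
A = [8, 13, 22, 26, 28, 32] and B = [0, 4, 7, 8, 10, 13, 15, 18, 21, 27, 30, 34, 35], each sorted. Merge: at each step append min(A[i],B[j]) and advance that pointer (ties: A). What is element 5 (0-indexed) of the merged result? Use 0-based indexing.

[i=0,j=0] A[i]=8>B[j]=0 take 0 → j++
[i=0,j=1] A[i]=8>B[j]=4 take 4 → j++
[i=0,j=2] A[i]=8>B[j]=7 take 7 → j++
[i=0,j=3] A[i]=8<=B[j]=8 take 8 → i++
[i=1,j=3] A[i]=13>B[j]=8 take 8 → j++
[i=1,j=4] A[i]=13>B[j]=10 take 10 → j++
[i=1,j=5] A[i]=13<=B[j]=13 take 13 → i++
[i=2,j=5] A[i]=22>B[j]=13 take 13 → j++
[i=2,j=6] A[i]=22>B[j]=15 take 15 → j++
[i=2,j=7] A[i]=22>B[j]=18 take 18 → j++
[i=2,j=8] A[i]=22>B[j]=21 take 21 → j++
[i=2,j=9] A[i]=22<=B[j]=27 take 22 → i++
[i=3,j=9] A[i]=26<=B[j]=27 take 26 → i++
[i=4,j=9] A[i]=28>B[j]=27 take 27 → j++
[i=4,j=10] A[i]=28<=B[j]=30 take 28 → i++
[i=5,j=10] A[i]=32>B[j]=30 take 30 → j++
[i=5,j=11] A[i]=32<=B[j]=34 take 32 → i++
[i=6,j=11] A done, take B[j]=34 → j++
[i=6,j=12] A done, take B[j]=35 → j++

merged[5] = 10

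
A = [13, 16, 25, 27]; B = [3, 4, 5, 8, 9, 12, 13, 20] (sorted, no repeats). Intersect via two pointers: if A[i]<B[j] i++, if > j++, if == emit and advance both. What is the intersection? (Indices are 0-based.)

intersection = [13]

i=0 j=0: 13>3, j++
i=0 j=1: 13>4, j++
i=0 j=2: 13>5, j++
i=0 j=3: 13>8, j++
i=0 j=4: 13>9, j++
i=0 j=5: 13>12, j++
i=0 j=6: 13==13 emit, i++,j++
i=1 j=7: 16<20, i++
i=2 j=7: 25>20, j++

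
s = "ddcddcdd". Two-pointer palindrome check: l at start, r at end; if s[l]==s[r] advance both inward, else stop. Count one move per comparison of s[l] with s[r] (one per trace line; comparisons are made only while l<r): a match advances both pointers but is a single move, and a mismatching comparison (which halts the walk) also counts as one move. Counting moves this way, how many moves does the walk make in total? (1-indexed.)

4 moves

[1,8] 'd'=='d' → l++,r--
[2,7] 'd'=='d' → l++,r--
[3,6] 'c'=='c' → l++,r--
[4,5] 'd'=='d' → l++,r--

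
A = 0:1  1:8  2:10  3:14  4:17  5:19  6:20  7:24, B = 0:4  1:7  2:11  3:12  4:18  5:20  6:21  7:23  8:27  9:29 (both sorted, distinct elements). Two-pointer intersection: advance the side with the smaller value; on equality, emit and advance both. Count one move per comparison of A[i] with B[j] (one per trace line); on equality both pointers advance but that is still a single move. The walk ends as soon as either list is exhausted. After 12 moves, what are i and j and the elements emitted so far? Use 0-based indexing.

i=7, j=6, emitted=[20]

[i=0,j=0] 1<4 → i++
[i=1,j=0] 8>4 → j++
[i=1,j=1] 8>7 → j++
[i=1,j=2] 8<11 → i++
[i=2,j=2] 10<11 → i++
[i=3,j=2] 14>11 → j++
[i=3,j=3] 14>12 → j++
[i=3,j=4] 14<18 → i++
[i=4,j=4] 17<18 → i++
[i=5,j=4] 19>18 → j++
[i=5,j=5] 19<20 → i++
[i=6,j=5] 20==20 emit → i++,j++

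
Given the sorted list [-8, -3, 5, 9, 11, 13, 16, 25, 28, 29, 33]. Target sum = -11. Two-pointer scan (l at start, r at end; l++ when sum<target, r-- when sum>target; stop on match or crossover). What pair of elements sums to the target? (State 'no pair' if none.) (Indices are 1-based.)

(-8, -3)

l=1 r=11: -8+33=25 >-11, r--
l=1 r=10: -8+29=21 >-11, r--
l=1 r=9: -8+28=20 >-11, r--
l=1 r=8: -8+25=17 >-11, r--
l=1 r=7: -8+16=8 >-11, r--
l=1 r=6: -8+13=5 >-11, r--
l=1 r=5: -8+11=3 >-11, r--
l=1 r=4: -8+9=1 >-11, r--
l=1 r=3: -8+5=-3 >-11, r--
l=1 r=2: -8+-3=-11, found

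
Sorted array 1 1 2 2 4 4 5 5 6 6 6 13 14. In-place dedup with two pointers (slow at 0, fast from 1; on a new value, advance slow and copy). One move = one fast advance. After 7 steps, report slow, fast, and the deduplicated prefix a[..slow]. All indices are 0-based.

slow=0 fast=1: a[fast]=1=a[slow] dup, fast++
slow=0 fast=2: a[fast]=2≠a[slow]=1 write a[1]=2, slow++,fast++
slow=1 fast=3: a[fast]=2=a[slow] dup, fast++
slow=1 fast=4: a[fast]=4≠a[slow]=2 write a[2]=4, slow++,fast++
slow=2 fast=5: a[fast]=4=a[slow] dup, fast++
slow=2 fast=6: a[fast]=5≠a[slow]=4 write a[3]=5, slow++,fast++
slow=3 fast=7: a[fast]=5=a[slow] dup, fast++

slow=3, fast=8, prefix=[1, 2, 4, 5]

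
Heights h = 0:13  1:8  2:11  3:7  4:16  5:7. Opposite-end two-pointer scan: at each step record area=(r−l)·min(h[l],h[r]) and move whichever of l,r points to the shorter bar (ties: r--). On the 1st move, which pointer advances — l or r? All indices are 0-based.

l=0 r=5: min(13,7)*5=35 best=35 *, r--

r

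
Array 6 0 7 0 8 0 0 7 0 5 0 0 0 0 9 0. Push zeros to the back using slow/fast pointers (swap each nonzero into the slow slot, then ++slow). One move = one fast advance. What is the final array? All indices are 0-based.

[6, 7, 8, 7, 5, 9, 0, 0, 0, 0, 0, 0, 0, 0, 0, 0]

slow=0 fast=0: a[fast]=6≠0 swap→a[0]=6, slow++,fast++
slow=1 fast=1: a[fast]=0, fast++
slow=1 fast=2: a[fast]=7≠0 swap→a[1]=7, slow++,fast++
slow=2 fast=3: a[fast]=0, fast++
slow=2 fast=4: a[fast]=8≠0 swap→a[2]=8, slow++,fast++
slow=3 fast=5: a[fast]=0, fast++
slow=3 fast=6: a[fast]=0, fast++
slow=3 fast=7: a[fast]=7≠0 swap→a[3]=7, slow++,fast++
slow=4 fast=8: a[fast]=0, fast++
slow=4 fast=9: a[fast]=5≠0 swap→a[4]=5, slow++,fast++
slow=5 fast=10: a[fast]=0, fast++
slow=5 fast=11: a[fast]=0, fast++
slow=5 fast=12: a[fast]=0, fast++
slow=5 fast=13: a[fast]=0, fast++
slow=5 fast=14: a[fast]=9≠0 swap→a[5]=9, slow++,fast++
slow=6 fast=15: a[fast]=0, fast++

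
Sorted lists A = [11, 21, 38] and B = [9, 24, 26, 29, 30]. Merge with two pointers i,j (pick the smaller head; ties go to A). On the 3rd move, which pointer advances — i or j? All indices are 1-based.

i

i=1 j=1: A[i]=11>B[j]=9 take 9, j++
i=1 j=2: A[i]=11<=B[j]=24 take 11, i++
i=2 j=2: A[i]=21<=B[j]=24 take 21, i++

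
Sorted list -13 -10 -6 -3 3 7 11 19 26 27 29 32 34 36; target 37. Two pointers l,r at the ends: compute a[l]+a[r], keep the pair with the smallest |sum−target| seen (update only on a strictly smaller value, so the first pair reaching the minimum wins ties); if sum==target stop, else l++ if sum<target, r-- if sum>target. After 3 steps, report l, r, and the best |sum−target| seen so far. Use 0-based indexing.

l=3, r=13, best |Δ|=7

l=0 r=13: -13+36=23 d=14 *, l++
l=1 r=13: -10+36=26 d=11 *, l++
l=2 r=13: -6+36=30 d=7 *, l++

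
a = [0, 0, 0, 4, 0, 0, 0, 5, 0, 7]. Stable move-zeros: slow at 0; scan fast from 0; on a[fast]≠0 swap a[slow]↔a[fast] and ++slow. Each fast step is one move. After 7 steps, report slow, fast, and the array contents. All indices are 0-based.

slow=1, fast=7, a=[4, 0, 0, 0, 0, 0, 0, 5, 0, 7]

slow=0 fast=0: a[fast]=0, fast++
slow=0 fast=1: a[fast]=0, fast++
slow=0 fast=2: a[fast]=0, fast++
slow=0 fast=3: a[fast]=4≠0 swap→a[0]=4, slow++,fast++
slow=1 fast=4: a[fast]=0, fast++
slow=1 fast=5: a[fast]=0, fast++
slow=1 fast=6: a[fast]=0, fast++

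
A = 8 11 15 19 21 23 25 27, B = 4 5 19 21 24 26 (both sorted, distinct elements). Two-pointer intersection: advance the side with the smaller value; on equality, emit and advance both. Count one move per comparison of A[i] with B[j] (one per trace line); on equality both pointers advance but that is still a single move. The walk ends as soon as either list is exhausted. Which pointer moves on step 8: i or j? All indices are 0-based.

i

[i=0,j=0] 8>4 → j++
[i=0,j=1] 8>5 → j++
[i=0,j=2] 8<19 → i++
[i=1,j=2] 11<19 → i++
[i=2,j=2] 15<19 → i++
[i=3,j=2] 19==19 emit → i++,j++
[i=4,j=3] 21==21 emit → i++,j++
[i=5,j=4] 23<24 → i++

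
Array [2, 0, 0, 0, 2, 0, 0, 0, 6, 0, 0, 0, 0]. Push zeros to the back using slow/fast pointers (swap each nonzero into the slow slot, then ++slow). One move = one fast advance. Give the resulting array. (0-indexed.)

(s=0,f=0) a[fast]=2≠0 swap→a[0]=2 → slow++,fast++
(s=1,f=1) a[fast]=0 → fast++
(s=1,f=2) a[fast]=0 → fast++
(s=1,f=3) a[fast]=0 → fast++
(s=1,f=4) a[fast]=2≠0 swap→a[1]=2 → slow++,fast++
(s=2,f=5) a[fast]=0 → fast++
(s=2,f=6) a[fast]=0 → fast++
(s=2,f=7) a[fast]=0 → fast++
(s=2,f=8) a[fast]=6≠0 swap→a[2]=6 → slow++,fast++
(s=3,f=9) a[fast]=0 → fast++
(s=3,f=10) a[fast]=0 → fast++
(s=3,f=11) a[fast]=0 → fast++
(s=3,f=12) a[fast]=0 → fast++

[2, 2, 6, 0, 0, 0, 0, 0, 0, 0, 0, 0, 0]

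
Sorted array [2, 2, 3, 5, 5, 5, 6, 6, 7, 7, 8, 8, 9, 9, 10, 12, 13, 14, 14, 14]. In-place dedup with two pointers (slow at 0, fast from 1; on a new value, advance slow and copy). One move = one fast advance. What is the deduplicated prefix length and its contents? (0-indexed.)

length 11; prefix = [2, 3, 5, 6, 7, 8, 9, 10, 12, 13, 14]

(s=0,f=1) a[fast]=2=a[slow] dup → fast++
(s=0,f=2) a[fast]=3≠a[slow]=2 write a[1]=3 → slow++,fast++
(s=1,f=3) a[fast]=5≠a[slow]=3 write a[2]=5 → slow++,fast++
(s=2,f=4) a[fast]=5=a[slow] dup → fast++
(s=2,f=5) a[fast]=5=a[slow] dup → fast++
(s=2,f=6) a[fast]=6≠a[slow]=5 write a[3]=6 → slow++,fast++
(s=3,f=7) a[fast]=6=a[slow] dup → fast++
(s=3,f=8) a[fast]=7≠a[slow]=6 write a[4]=7 → slow++,fast++
(s=4,f=9) a[fast]=7=a[slow] dup → fast++
(s=4,f=10) a[fast]=8≠a[slow]=7 write a[5]=8 → slow++,fast++
(s=5,f=11) a[fast]=8=a[slow] dup → fast++
(s=5,f=12) a[fast]=9≠a[slow]=8 write a[6]=9 → slow++,fast++
(s=6,f=13) a[fast]=9=a[slow] dup → fast++
(s=6,f=14) a[fast]=10≠a[slow]=9 write a[7]=10 → slow++,fast++
(s=7,f=15) a[fast]=12≠a[slow]=10 write a[8]=12 → slow++,fast++
(s=8,f=16) a[fast]=13≠a[slow]=12 write a[9]=13 → slow++,fast++
(s=9,f=17) a[fast]=14≠a[slow]=13 write a[10]=14 → slow++,fast++
(s=10,f=18) a[fast]=14=a[slow] dup → fast++
(s=10,f=19) a[fast]=14=a[slow] dup → fast++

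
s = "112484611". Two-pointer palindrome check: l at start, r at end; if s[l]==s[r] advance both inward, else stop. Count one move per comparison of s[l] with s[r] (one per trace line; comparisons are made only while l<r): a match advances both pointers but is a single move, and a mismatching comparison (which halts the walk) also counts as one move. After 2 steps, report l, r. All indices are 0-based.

[0,8] '1'=='1' → l++,r--
[1,7] '1'=='1' → l++,r--

l=2, r=6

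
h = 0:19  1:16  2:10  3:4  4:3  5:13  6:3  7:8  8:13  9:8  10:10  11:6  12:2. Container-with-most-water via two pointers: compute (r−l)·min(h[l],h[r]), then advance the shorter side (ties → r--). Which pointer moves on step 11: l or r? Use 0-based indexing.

[0,12] min(19,2)*12=24 best=24 * → r--
[0,11] min(19,6)*11=66 best=66 * → r--
[0,10] min(19,10)*10=100 best=100 * → r--
[0,9] min(19,8)*9=72 best=100 → r--
[0,8] min(19,13)*8=104 best=104 * → r--
[0,7] min(19,8)*7=56 best=104 → r--
[0,6] min(19,3)*6=18 best=104 → r--
[0,5] min(19,13)*5=65 best=104 → r--
[0,4] min(19,3)*4=12 best=104 → r--
[0,3] min(19,4)*3=12 best=104 → r--
[0,2] min(19,10)*2=20 best=104 → r--

r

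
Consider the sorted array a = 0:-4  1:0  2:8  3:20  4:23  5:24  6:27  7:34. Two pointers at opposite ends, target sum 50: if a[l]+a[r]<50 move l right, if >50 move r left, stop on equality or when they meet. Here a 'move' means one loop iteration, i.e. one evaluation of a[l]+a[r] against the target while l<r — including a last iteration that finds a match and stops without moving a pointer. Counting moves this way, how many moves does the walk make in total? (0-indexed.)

6 moves

[0,7] -4+34=30 <50 → l++
[1,7] 0+34=34 <50 → l++
[2,7] 8+34=42 <50 → l++
[3,7] 20+34=54 >50 → r--
[3,6] 20+27=47 <50 → l++
[4,6] 23+27=50 → found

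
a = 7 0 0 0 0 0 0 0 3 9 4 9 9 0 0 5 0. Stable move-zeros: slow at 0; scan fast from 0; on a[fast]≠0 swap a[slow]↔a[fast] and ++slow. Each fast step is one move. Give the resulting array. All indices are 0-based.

(s=0,f=0) a[fast]=7≠0 swap→a[0]=7 → slow++,fast++
(s=1,f=1) a[fast]=0 → fast++
(s=1,f=2) a[fast]=0 → fast++
(s=1,f=3) a[fast]=0 → fast++
(s=1,f=4) a[fast]=0 → fast++
(s=1,f=5) a[fast]=0 → fast++
(s=1,f=6) a[fast]=0 → fast++
(s=1,f=7) a[fast]=0 → fast++
(s=1,f=8) a[fast]=3≠0 swap→a[1]=3 → slow++,fast++
(s=2,f=9) a[fast]=9≠0 swap→a[2]=9 → slow++,fast++
(s=3,f=10) a[fast]=4≠0 swap→a[3]=4 → slow++,fast++
(s=4,f=11) a[fast]=9≠0 swap→a[4]=9 → slow++,fast++
(s=5,f=12) a[fast]=9≠0 swap→a[5]=9 → slow++,fast++
(s=6,f=13) a[fast]=0 → fast++
(s=6,f=14) a[fast]=0 → fast++
(s=6,f=15) a[fast]=5≠0 swap→a[6]=5 → slow++,fast++
(s=7,f=16) a[fast]=0 → fast++

[7, 3, 9, 4, 9, 9, 5, 0, 0, 0, 0, 0, 0, 0, 0, 0, 0]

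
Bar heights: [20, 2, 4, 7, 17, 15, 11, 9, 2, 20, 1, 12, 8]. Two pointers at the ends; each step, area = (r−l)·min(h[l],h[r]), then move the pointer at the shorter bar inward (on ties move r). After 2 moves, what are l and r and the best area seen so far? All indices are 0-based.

l=0, r=10, best area=132

l=0 r=12: min(20,8)*12=96 best=96 *, r--
l=0 r=11: min(20,12)*11=132 best=132 *, r--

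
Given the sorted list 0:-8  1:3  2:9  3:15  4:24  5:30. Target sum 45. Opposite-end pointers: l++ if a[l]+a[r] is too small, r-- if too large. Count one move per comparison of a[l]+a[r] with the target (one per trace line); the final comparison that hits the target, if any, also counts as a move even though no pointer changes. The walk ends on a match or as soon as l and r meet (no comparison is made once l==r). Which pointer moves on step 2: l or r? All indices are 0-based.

l=0 r=5: -8+30=22 <45, l++
l=1 r=5: 3+30=33 <45, l++

l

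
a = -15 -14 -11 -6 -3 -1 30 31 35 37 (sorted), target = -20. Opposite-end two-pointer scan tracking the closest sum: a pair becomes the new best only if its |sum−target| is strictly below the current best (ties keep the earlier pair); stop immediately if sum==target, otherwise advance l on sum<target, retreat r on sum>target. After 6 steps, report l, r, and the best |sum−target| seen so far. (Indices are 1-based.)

l=1 r=10: -15+37=22 d=42 *, r--
l=1 r=9: -15+35=20 d=40 *, r--
l=1 r=8: -15+31=16 d=36 *, r--
l=1 r=7: -15+30=15 d=35 *, r--
l=1 r=6: -15+-1=-16 d=4 *, r--
l=1 r=5: -15+-3=-18 d=2 *, r--

l=1, r=4, best |Δ|=2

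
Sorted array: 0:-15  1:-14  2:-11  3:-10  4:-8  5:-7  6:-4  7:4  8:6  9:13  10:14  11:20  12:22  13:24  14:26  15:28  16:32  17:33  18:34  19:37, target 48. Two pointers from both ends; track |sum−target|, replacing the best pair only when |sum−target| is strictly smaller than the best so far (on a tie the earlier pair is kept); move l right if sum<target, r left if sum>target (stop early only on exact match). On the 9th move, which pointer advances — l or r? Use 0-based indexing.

[0,19] -15+37=22 d=26 * → l++
[1,19] -14+37=23 d=25 * → l++
[2,19] -11+37=26 d=22 * → l++
[3,19] -10+37=27 d=21 * → l++
[4,19] -8+37=29 d=19 * → l++
[5,19] -7+37=30 d=18 * → l++
[6,19] -4+37=33 d=15 * → l++
[7,19] 4+37=41 d=7 * → l++
[8,19] 6+37=43 d=5 * → l++

l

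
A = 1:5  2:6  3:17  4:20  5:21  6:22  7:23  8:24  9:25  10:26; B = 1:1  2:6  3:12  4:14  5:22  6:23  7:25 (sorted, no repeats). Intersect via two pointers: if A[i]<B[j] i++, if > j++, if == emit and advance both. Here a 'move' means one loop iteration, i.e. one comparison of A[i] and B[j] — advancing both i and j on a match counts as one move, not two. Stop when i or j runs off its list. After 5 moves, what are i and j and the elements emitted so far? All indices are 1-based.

i=3, j=5, emitted=[6]

[i=1,j=1] 5>1 → j++
[i=1,j=2] 5<6 → i++
[i=2,j=2] 6==6 emit → i++,j++
[i=3,j=3] 17>12 → j++
[i=3,j=4] 17>14 → j++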